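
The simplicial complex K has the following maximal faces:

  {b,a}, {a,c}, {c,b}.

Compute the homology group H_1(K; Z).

Order the vertices as a < b < c. Listing each simplex with vertices in this order, K has dimension 1 with simplices:

  0-simplices (3): a, b, c
  1-simplices (3): ab, ac, bc

so the chain groups are C_0 ≅ Z^3, C_1 ≅ Z^3.

The boundary map ∂_1: C_1 → C_0 sends each edge [p,q] (with p < q) to q − p.
The 3×3 boundary matrix has rank 2 and Smith normal form diag(1,1).

Now H_k = ker ∂_k / im ∂_{k+1}, so:

  H_1: rank ker ∂_1 − rank ∂_2 = (3 − 2) − 0 = 1, and there is no ∂_2, so H_1 ≅ Z.

(K is a triangulation of the circle S^1.)

H_1 ≅ Z.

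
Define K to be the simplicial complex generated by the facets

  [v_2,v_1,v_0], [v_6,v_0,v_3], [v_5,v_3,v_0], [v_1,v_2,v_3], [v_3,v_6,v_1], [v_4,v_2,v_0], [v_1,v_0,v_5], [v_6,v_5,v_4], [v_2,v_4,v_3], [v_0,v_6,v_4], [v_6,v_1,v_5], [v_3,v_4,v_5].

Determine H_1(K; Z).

Take the total order v_0 < v_1 < v_2 < v_3 < v_4 < v_5 < v_6 on the vertex set. Then K (dimension 2) consists of the simplices:

  0-simplices (7): [v_0], [v_1], [v_2], [v_3], [v_4], [v_5], [v_6]
  1-simplices (18): (18 of them)
  2-simplices (12): (12 of them)

giving chain groups C_0 ≅ Z^7, C_1 ≅ Z^18, C_2 ≅ Z^12.

∂_1: C_1 → C_0 maps an edge to its endpoints' difference, ∂[p,q] = q − p. For instance
  ∂[v_0,v_1] = [v_1] − [v_0].
The 7×18 boundary matrix has rank 6 and Smith normal form diag(1,1,1,1,1,1).

Boundary ∂_2: C_2 → C_1 sends each 2-simplex [p,q,r] to [q,r] − [p,r] + [p,q]. For instance
  ∂[v_1,v_2,v_3] = [v_2,v_3] − [v_1,v_3] + [v_1,v_2],
  ∂[v_1,v_3,v_6] = [v_3,v_6] − [v_1,v_6] + [v_1,v_3].
The 18×12 boundary matrix has rank 12 and Smith normal form diag(1,1,1,1,1,1,1,1,1,1,1,2).

Now H_k = ker ∂_k / im ∂_{k+1}, so:

  H_1: rank ker ∂_1 − rank ∂_2 = (18 − 6) − 12 = 0, and ∂_2 has invariant factor 2 > 1, so H_1 ≅ Z/2Z.

(K is a triangulation of the real projective plane RP^2.)

H_1 = Z/2Z.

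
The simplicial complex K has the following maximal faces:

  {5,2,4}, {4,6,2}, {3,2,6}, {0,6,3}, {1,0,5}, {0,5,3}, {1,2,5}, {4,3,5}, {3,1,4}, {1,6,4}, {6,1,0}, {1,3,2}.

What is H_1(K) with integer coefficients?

H_1 ≅ Z/2Z.

Order the vertices as 0 < 1 < 2 < 3 < 4 < 5 < 6. Listing each simplex with vertices in this order, K has dimension 2 with simplices:

  0-simplices (7): [0], [1], [2], [3], [4], [5], [6]
  1-simplices (18): [0,1], [0,3], [0,5], [0,6], [1,2], [1,3], [1,4], [1,5], [1,6], [2,3], [2,4], [2,5], [2,6], [3,4], [3,5], [3,6], [4,5], [4,6]
  2-simplices (12): [0,1,5], [0,1,6], [0,3,5], [0,3,6], [1,2,3], [1,2,5], [1,3,4], [1,4,6], [2,3,6], [2,4,5], [2,4,6], [3,4,5]

Hence C_0 ≅ Z^7, C_1 ≅ Z^18, C_2 ≅ Z^12.

The boundary map ∂_1: C_1 → C_0 sends each edge [p,q] (with p < q) to q − p. For instance
  ∂[3,5] = [5] − [3].
The resulting 7×18 matrix has rank 6, and its Smith normal form has invariant factors (1,1,1,1,1,1).

∂_2: C_2 → C_1 maps a triangle to the signed sum of its edges. For instance
  ∂[0,1,6] = [1,6] − [0,6] + [0,1],
  ∂[0,3,6] = [3,6] − [0,6] + [0,3].
The resulting 18×12 matrix has rank 12, and its Smith normal form has invariant factors (1,1,1,1,1,1,1,1,1,1,1,2).

Reading off H_k = ker ∂_k / im ∂_{k+1}:

  H_1: rank ker ∂_1 − rank ∂_2 = (18 − 6) − 12 = 0, and ∂_2 has invariant factor 2 > 1, so H_1 ≅ Z/2Z.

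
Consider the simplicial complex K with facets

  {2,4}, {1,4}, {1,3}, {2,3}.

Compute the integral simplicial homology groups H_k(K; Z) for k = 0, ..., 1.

Take the total order 1 < 2 < 3 < 4 on the vertex set. Then K (dimension 1) consists of the simplices:

  0-simplices (4): [1], [2], [3], [4]
  1-simplices (4): [1,3], [1,4], [2,3], [2,4]

so the chain groups are C_0 ≅ Z^4, C_1 ≅ Z^4.

Boundary ∂_1: C_1 → C_0 is given by ∂[p,q] = [q] − [p].
The resulting 4×4 matrix has rank 3, and its Smith normal form has invariant factors (1,1,1).

Now H_k = ker ∂_k / im ∂_{k+1}, so:

  H_0: rank C_0 − rank ∂_1 = 4 − 3 = 1, and the invariant factors of ∂_1 are all 1, so H_0 = Z.
  H_1: rank ker ∂_1 − rank ∂_2 = (4 − 3) − 0 = 1, and there is no ∂_2, so H_1 = Z.

H_0 ≅ Z,  H_1 ≅ Z.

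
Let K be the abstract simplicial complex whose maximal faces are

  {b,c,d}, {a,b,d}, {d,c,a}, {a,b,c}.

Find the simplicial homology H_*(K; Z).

Order the vertices as a < b < c < d. Listing each simplex with vertices in this order, K has dimension 2 with simplices:

  0-simplices (4): a, b, c, d
  1-simplices (6): ab, ac, ad, bc, bd, cd
  2-simplices (4): abc, abd, acd, bcd

so the chain groups are C_0 ≅ Z^4, C_1 ≅ Z^6, C_2 ≅ Z^4.

∂_1: C_1 → C_0 sends each edge [p,q] (with p < q) to q − p.
This gives a 4×6 integer matrix of rank 3; reducing to Smith normal form yields diagonal entries (1,1,1).

Boundary ∂_2: C_2 → C_1 acts by ∂[p,q,r] = [q,r] − [p,r] + [p,q]. For instance
  ∂abd = bd − ad + ab,
  ∂abc = bc − ac + ab.
This gives a 6×4 integer matrix of rank 3; reducing to Smith normal form yields diagonal entries (1,1,1).

Now H_k = ker ∂_k / im ∂_{k+1}, so:

  H_0: rank C_0 − rank ∂_1 = 4 − 3 = 1, and the invariant factors of ∂_1 are all 1, so H_0 = Z.
  H_1: rank ker ∂_1 − rank ∂_2 = (6 − 3) − 3 = 0, and the invariant factors of ∂_2 are all 1, so H_1 = 0.
  H_2: rank ker ∂_2 − rank ∂_3 = (4 − 3) − 0 = 1, and there is no ∂_3, so H_2 = Z.

(K is a triangulation of the 2-sphere S^2.)

H_0 = Z,  H_1 = 0,  H_2 = Z.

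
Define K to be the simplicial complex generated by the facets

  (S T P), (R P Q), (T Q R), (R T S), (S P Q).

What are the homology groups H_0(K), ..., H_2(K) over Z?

H_0 ≅ Z,  H_1 ≅ Z,  H_2 = 0.

We work with the vertex ordering P < Q < R < S < T. The simplices of K, each written with vertices in increasing order, are:

  0-simplices (5): P, Q, R, S, T
  1-simplices (10): PQ, PR, PS, PT, QR, QS, QT, RS, RT, ST
  2-simplices (5): PQR, PQS, PST, QRT, RST

giving chain groups C_0 ≅ Z^5, C_1 ≅ Z^10, C_2 ≅ Z^5.

The boundary map ∂_1: C_1 → C_0 is given by ∂[p,q] = [q] − [p]. For instance
  ∂PQ = Q − P.
The 5×10 boundary matrix has rank 4 and Smith normal form diag(1,1,1,1).

The boundary map ∂_2: C_2 → C_1 maps a triangle to the signed sum of its edges. For instance
  ∂QRT = RT − QT + QR,
  ∂PQR = QR − PR + PQ.
This gives a 10×5 integer matrix of rank 5; reducing to Smith normal form yields diagonal entries (1,1,1,1,1).

Reading off H_k = ker ∂_k / im ∂_{k+1}:

  H_0: rank C_0 − rank ∂_1 = 5 − 4 = 1, and the invariant factors of ∂_1 are all 1, so H_0 ≅ Z.
  H_1: rank ker ∂_1 − rank ∂_2 = (10 − 4) − 5 = 1, and the invariant factors of ∂_2 are all 1, so H_1 ≅ Z.
  H_2: rank ker ∂_2 − rank ∂_3 = (5 − 5) − 0 = 0, and there is no ∂_3, so H_2 ≅ 0.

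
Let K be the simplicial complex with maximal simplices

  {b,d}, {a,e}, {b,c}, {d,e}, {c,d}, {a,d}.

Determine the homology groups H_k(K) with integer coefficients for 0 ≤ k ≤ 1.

Order the vertices as a < b < c < d < e. Listing each simplex with vertices in this order, K has dimension 1 with simplices:

  0-simplices (5): a, b, c, d, e
  1-simplices (6): ad, ae, bc, bd, cd, de

so the chain groups are C_0 ≅ Z^5, C_1 ≅ Z^6.

The boundary map ∂_1: C_1 → C_0 is given by ∂[p,q] = [q] − [p]. For instance
  ∂bd = d − b.
This gives a 5×6 integer matrix of rank 4; reducing to Smith normal form yields diagonal entries (1,1,1,1).

From H_k ≅ ker(∂_k) / im(∂_{k+1}) we obtain:

  H_0: rank C_0 − rank ∂_1 = 5 − 4 = 1, and the invariant factors of ∂_1 are all 1, so H_0 ≅ Z.
  H_1: rank ker ∂_1 − rank ∂_2 = (6 − 4) − 0 = 2, and there is no ∂_2, so H_1 ≅ Z^2.

H_0 = Z,  H_1 = Z^2.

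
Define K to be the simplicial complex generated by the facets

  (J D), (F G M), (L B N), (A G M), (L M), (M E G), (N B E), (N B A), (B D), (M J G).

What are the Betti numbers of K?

b_0 = 1, b_1 = 3, b_2 = 0.

K has 10 vertices, 19 edges, 7 triangles.
rank ∂_0 = 0, rank ∂_1 = 9 ⇒ b_0 = 10 − 0 − 9 = 1; all invariant factors of ∂_1 are 1 so no torsion. So H_0 ≅ Z.
rank ∂_1 = 9, rank ∂_2 = 7 ⇒ b_1 = 19 − 9 − 7 = 3; all invariant factors of ∂_2 are 1 so no torsion. So H_1 ≅ Z^3.
rank ∂_2 = 7, rank ∂_3 = 0 ⇒ b_2 = 7 − 7 − 0 = 0. So H_2 ≅ 0.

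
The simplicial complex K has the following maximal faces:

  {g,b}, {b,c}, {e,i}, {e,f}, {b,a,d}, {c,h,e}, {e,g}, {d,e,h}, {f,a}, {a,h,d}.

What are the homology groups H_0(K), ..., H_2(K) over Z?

K has 9 vertices, 15 edges, 4 triangles.
rank ∂_0 = 0, rank ∂_1 = 8 ⇒ b_0 = 9 − 0 − 8 = 1; all invariant factors of ∂_1 are 1 so no torsion. So H_0 ≅ Z.
rank ∂_1 = 8, rank ∂_2 = 4 ⇒ b_1 = 15 − 8 − 4 = 3; all invariant factors of ∂_2 are 1 so no torsion. So H_1 ≅ Z^3.
rank ∂_2 = 4, rank ∂_3 = 0 ⇒ b_2 = 4 − 4 − 0 = 0. So H_2 ≅ 0.

H_0 = Z,  H_1 = Z^3,  H_2 = 0.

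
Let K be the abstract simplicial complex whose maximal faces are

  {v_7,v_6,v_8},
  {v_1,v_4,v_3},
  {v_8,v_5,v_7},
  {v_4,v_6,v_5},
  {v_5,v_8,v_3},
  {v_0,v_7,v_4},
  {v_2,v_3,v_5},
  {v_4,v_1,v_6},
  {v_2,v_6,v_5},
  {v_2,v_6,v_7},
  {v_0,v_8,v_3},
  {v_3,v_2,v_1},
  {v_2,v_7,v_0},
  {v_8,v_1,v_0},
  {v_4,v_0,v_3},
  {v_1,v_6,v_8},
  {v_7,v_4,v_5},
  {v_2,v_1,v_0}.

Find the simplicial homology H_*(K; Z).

We work with the vertex ordering v_0 < v_1 < v_2 < v_3 < v_4 < v_5 < v_6 < v_7 < v_8. The simplices of K, each written with vertices in increasing order, are:

  0-simplices (9): [v_0], [v_1], [v_2], [v_3], [v_4], [v_5], [v_6], [v_7], [v_8]
  1-simplices (27): (27 of them)
  2-simplices (18): (18 of them)

so the chain groups are C_0 ≅ Z^9, C_1 ≅ Z^27, C_2 ≅ Z^18.

The boundary map ∂_1: C_1 → C_0 is given by ∂[p,q] = [q] − [p].
As a 9×27 matrix over Z this has rank 8, with invariant factors (1,1,1,1,1,1,1,1).

∂_2: C_2 → C_1 sends each 2-simplex [p,q,r] to [q,r] − [p,r] + [p,q]. For instance
  ∂[v_0,v_4,v_7] = [v_4,v_7] − [v_0,v_7] + [v_0,v_4],
  ∂[v_2,v_6,v_7] = [v_6,v_7] − [v_2,v_7] + [v_2,v_6].
This gives a 27×18 integer matrix of rank 18; reducing to Smith normal form yields diagonal entries (1,1,1,1,1,1,1,1,1,1,1,1,1,1,1,1,1,2).

Computing H_k = (kernel of ∂_k) / (image of ∂_{k+1}):

  H_0: rank C_0 − rank ∂_1 = 9 − 8 = 1, and the invariant factors of ∂_1 are all 1, so H_0 = Z.
  H_1: rank ker ∂_1 − rank ∂_2 = (27 − 8) − 18 = 1, and ∂_2 has invariant factor 2 > 1, so H_1 = Z ⊕ Z/2Z.
  H_2: rank ker ∂_2 − rank ∂_3 = (18 − 18) − 0 = 0, and there is no ∂_3, so H_2 = 0.

H_0 = Z,  H_1 = Z ⊕ Z/2Z,  H_2 = 0.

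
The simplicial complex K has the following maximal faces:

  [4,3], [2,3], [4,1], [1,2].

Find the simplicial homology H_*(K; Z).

H_0 = Z,  H_1 = Z.

Take the total order 1 < 2 < 3 < 4 on the vertex set. Then K (dimension 1) consists of the simplices:

  0-simplices (4): [1], [2], [3], [4]
  1-simplices (4): [1,2], [1,4], [2,3], [3,4]

Hence C_0 ≅ Z^4, C_1 ≅ Z^4.

Boundary ∂_1: C_1 → C_0 maps an edge to its endpoints' difference, ∂[p,q] = q − p. For instance
  ∂[1,2] = [2] − [1].
As a 4×4 matrix over Z this has rank 3, with invariant factors (1,1,1).

Reading off H_k = ker ∂_k / im ∂_{k+1}:

  H_0: rank C_0 − rank ∂_1 = 4 − 3 = 1, and the invariant factors of ∂_1 are all 1, so H_0 = Z.
  H_1: rank ker ∂_1 − rank ∂_2 = (4 − 3) − 0 = 1, and there is no ∂_2, so H_1 = Z.

(K is a triangulation of the circle S^1.)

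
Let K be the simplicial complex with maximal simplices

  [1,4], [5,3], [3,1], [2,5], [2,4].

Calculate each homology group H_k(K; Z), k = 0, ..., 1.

Take the total order 1 < 2 < 3 < 4 < 5 on the vertex set. Then K (dimension 1) consists of the simplices:

  0-simplices (5): [1], [2], [3], [4], [5]
  1-simplices (5): [1,3], [1,4], [2,4], [2,5], [3,5]

Hence C_0 ≅ Z^5, C_1 ≅ Z^5.

∂_1: C_1 → C_0 maps an edge to its endpoints' difference, ∂[p,q] = q − p. For instance
  ∂[2,4] = [4] − [2].
This gives a 5×5 integer matrix of rank 4; reducing to Smith normal form yields diagonal entries (1,1,1,1).

From H_k ≅ ker(∂_k) / im(∂_{k+1}) we obtain:

  H_0: rank C_0 − rank ∂_1 = 5 − 4 = 1, and the invariant factors of ∂_1 are all 1, so H_0 ≅ Z.
  H_1: rank ker ∂_1 − rank ∂_2 = (5 − 4) − 0 = 1, and there is no ∂_2, so H_1 ≅ Z.

(K is a triangulation of the circle S^1.)

H_0 ≅ Z,  H_1 ≅ Z.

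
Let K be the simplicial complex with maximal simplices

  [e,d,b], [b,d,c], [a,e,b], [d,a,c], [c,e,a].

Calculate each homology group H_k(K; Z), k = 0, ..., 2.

Order the vertices as a < b < c < d < e. Listing each simplex with vertices in this order, K has dimension 2 with simplices:

  0-simplices (5): a, b, c, d, e
  1-simplices (10): ab, ac, ad, ae, bc, bd, be, cd, ce, de
  2-simplices (5): abe, acd, ace, bcd, bde

giving chain groups C_0 ≅ Z^5, C_1 ≅ Z^10, C_2 ≅ Z^5.

Boundary ∂_1: C_1 → C_0 maps an edge to its endpoints' difference, ∂[p,q] = q − p. For instance
  ∂be = e − b.
As a 5×10 matrix over Z this has rank 4, with invariant factors (1,1,1,1).

Boundary ∂_2: C_2 → C_1 acts by ∂[p,q,r] = [q,r] − [p,r] + [p,q]. For instance
  ∂abe = be − ae + ab,
  ∂bde = de − be + bd.
The 10×5 boundary matrix has rank 5 and Smith normal form diag(1,1,1,1,1).

From H_k ≅ ker(∂_k) / im(∂_{k+1}) we obtain:

  H_0: rank C_0 − rank ∂_1 = 5 − 4 = 1, and the invariant factors of ∂_1 are all 1, so H_0 ≅ Z.
  H_1: rank ker ∂_1 − rank ∂_2 = (10 − 4) − 5 = 1, and the invariant factors of ∂_2 are all 1, so H_1 ≅ Z.
  H_2: rank ker ∂_2 − rank ∂_3 = (5 − 5) − 0 = 0, and there is no ∂_3, so H_2 ≅ 0.

As a check, the Euler characteristic is 5 − 10 + 5 = 0, which agrees with 1 − 1 + 0 = 0.

H_0 = Z,  H_1 = Z,  H_2 = 0.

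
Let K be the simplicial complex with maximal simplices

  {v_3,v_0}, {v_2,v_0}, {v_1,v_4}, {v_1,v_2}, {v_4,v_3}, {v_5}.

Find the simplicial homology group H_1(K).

H_1 = Z.

We work with the vertex ordering v_0 < v_1 < v_2 < v_3 < v_4 < v_5. The simplices of K, each written with vertices in increasing order, are:

  0-simplices (6): [v_0], [v_1], [v_2], [v_3], [v_4], [v_5]
  1-simplices (5): [v_0,v_2], [v_0,v_3], [v_1,v_2], [v_1,v_4], [v_3,v_4]

giving chain groups C_0 ≅ Z^6, C_1 ≅ Z^5.

Boundary ∂_1: C_1 → C_0 sends each edge [p,q] (with p < q) to q − p. For instance
  ∂[v_0,v_3] = [v_3] − [v_0].
The 6×5 boundary matrix has rank 4 and Smith normal form diag(1,1,1,1).

From H_k ≅ ker(∂_k) / im(∂_{k+1}) we obtain:

  H_1: rank ker ∂_1 − rank ∂_2 = (5 − 4) − 0 = 1, and there is no ∂_2, so H_1 = Z.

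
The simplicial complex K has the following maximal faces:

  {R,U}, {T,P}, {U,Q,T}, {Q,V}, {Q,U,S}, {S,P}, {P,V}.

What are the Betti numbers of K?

We work with the vertex ordering P < Q < R < S < T < U < V. The simplices of K, each written with vertices in increasing order, are:

  0-simplices (7): P, Q, R, S, T, U, V
  1-simplices (10): PS, PT, PV, QS, QT, QU, QV, RU, SU, TU
  2-simplices (2): QSU, QTU

Hence C_0 ≅ Z^7, C_1 ≅ Z^10, C_2 ≅ Z^2.

Boundary ∂_1: C_1 → C_0 maps an edge to its endpoints' difference, ∂[p,q] = q − p.
This gives a 7×10 integer matrix of rank 6; reducing to Smith normal form yields diagonal entries (1,1,1,1,1,1).

The boundary map ∂_2: C_2 → C_1 sends each 2-simplex [p,q,r] to [q,r] − [p,r] + [p,q]. For instance
  ∂QTU = TU − QU + QT,
  ∂QSU = SU − QU + QS.
As a 10×2 matrix over Z this has rank 2, with invariant factors (1,1).

Computing H_k = (kernel of ∂_k) / (image of ∂_{k+1}):

  H_0: rank C_0 − rank ∂_1 = 7 − 6 = 1, and the invariant factors of ∂_1 are all 1, so H_0 = Z.
  H_1: rank ker ∂_1 − rank ∂_2 = (10 − 6) − 2 = 2, and the invariant factors of ∂_2 are all 1, so H_1 = Z^2.
  H_2: rank ker ∂_2 − rank ∂_3 = (2 − 2) − 0 = 0, and there is no ∂_3, so H_2 = 0.

As a check, the Euler characteristic is 7 − 10 + 2 = -1, which agrees with 1 − 2 + 0 = -1.

Hence the Betti numbers are b_0 = 1, b_1 = 2, b_2 = 0.

b_0 = 1, b_1 = 2, b_2 = 0.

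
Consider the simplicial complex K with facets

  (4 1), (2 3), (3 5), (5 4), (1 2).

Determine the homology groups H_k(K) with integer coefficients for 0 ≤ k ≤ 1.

Take the total order 1 < 2 < 3 < 4 < 5 on the vertex set. Then K (dimension 1) consists of the simplices:

  0-simplices (5): [1], [2], [3], [4], [5]
  1-simplices (5): [1,2], [1,4], [2,3], [3,5], [4,5]

so the chain groups are C_0 ≅ Z^5, C_1 ≅ Z^5.

∂_1: C_1 → C_0 maps an edge to its endpoints' difference, ∂[p,q] = q − p. For instance
  ∂[3,5] = [5] − [3].
As a 5×5 matrix over Z this has rank 4, with invariant factors (1,1,1,1).

From H_k ≅ ker(∂_k) / im(∂_{k+1}) we obtain:

  H_0: rank C_0 − rank ∂_1 = 5 − 4 = 1, and the invariant factors of ∂_1 are all 1, so H_0 = Z.
  H_1: rank ker ∂_1 − rank ∂_2 = (5 − 4) − 0 = 1, and there is no ∂_2, so H_1 = Z.

As a check, the Euler characteristic is 5 − 5 = 0, which agrees with 1 − 1 = 0.
(K is a triangulation of the circle S^1.)

H_0 = Z,  H_1 = Z.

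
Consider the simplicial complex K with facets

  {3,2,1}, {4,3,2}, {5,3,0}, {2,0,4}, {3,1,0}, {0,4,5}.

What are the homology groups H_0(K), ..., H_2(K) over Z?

H_0 ≅ Z,  H_1 ≅ Z,  H_2 = 0.

Fix the vertex order 0 < 1 < 2 < 3 < 4 < 5 and write every simplex with vertices in increasing order. Then dim K = 2 and the simplices of K are:

  0-simplices (6): [0], [1], [2], [3], [4], [5]
  1-simplices (12): [0,1], [0,2], [0,3], [0,4], [0,5], [1,2], [1,3], [2,3], [2,4], [3,4], [3,5], [4,5]
  2-simplices (6): [0,1,3], [0,2,4], [0,3,5], [0,4,5], [1,2,3], [2,3,4]

giving chain groups C_0 ≅ Z^6, C_1 ≅ Z^12, C_2 ≅ Z^6.

The boundary map ∂_1: C_1 → C_0 sends each edge [p,q] (with p < q) to q − p. For instance
  ∂[3,5] = [5] − [3].
This gives a 6×12 integer matrix of rank 5; reducing to Smith normal form yields diagonal entries (1,1,1,1,1).

Boundary ∂_2: C_2 → C_1 maps a triangle to the signed sum of its edges. For instance
  ∂[0,3,5] = [3,5] − [0,5] + [0,3],
  ∂[0,4,5] = [4,5] − [0,5] + [0,4].
This gives a 12×6 integer matrix of rank 6; reducing to Smith normal form yields diagonal entries (1,1,1,1,1,1).

Reading off H_k = ker ∂_k / im ∂_{k+1}:

  H_0: rank C_0 − rank ∂_1 = 6 − 5 = 1, and the invariant factors of ∂_1 are all 1, so H_0 ≅ Z.
  H_1: rank ker ∂_1 − rank ∂_2 = (12 − 5) − 6 = 1, and the invariant factors of ∂_2 are all 1, so H_1 ≅ Z.
  H_2: rank ker ∂_2 − rank ∂_3 = (6 − 6) − 0 = 0, and there is no ∂_3, so H_2 ≅ 0.

As a check, the Euler characteristic is 6 − 12 + 6 = 0, which agrees with 1 − 1 + 0 = 0.
(K is a triangulation of the cylinder S^1 x I.)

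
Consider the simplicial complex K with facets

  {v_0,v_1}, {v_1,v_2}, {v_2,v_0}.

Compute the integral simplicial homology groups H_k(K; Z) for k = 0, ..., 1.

H_0 = Z,  H_1 = Z.

Take the total order v_0 < v_1 < v_2 on the vertex set. Then K (dimension 1) consists of the simplices:

  0-simplices (3): [v_0], [v_1], [v_2]
  1-simplices (3): [v_0,v_1], [v_0,v_2], [v_1,v_2]

giving chain groups C_0 ≅ Z^3, C_1 ≅ Z^3.

Boundary ∂_1: C_1 → C_0 is given by ∂[p,q] = [q] − [p].
The resulting 3×3 matrix has rank 2, and its Smith normal form has invariant factors (1,1).

From H_k ≅ ker(∂_k) / im(∂_{k+1}) we obtain:

  H_0: rank C_0 − rank ∂_1 = 3 − 2 = 1, and the invariant factors of ∂_1 are all 1, so H_0 = Z.
  H_1: rank ker ∂_1 − rank ∂_2 = (3 − 2) − 0 = 1, and there is no ∂_2, so H_1 = Z.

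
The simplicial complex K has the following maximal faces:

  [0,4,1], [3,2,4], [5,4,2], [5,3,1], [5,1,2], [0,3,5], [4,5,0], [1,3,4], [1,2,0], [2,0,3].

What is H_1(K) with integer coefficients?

K has 6 vertices, 15 edges, 10 triangles.
rank ∂_1 = 5, rank ∂_2 = 10 ⇒ b_1 = 15 − 5 − 10 = 0; ∂_2 has invariant factor(s) [2] giving torsion. So H_1 = Z_2.

H_1 = Z_2.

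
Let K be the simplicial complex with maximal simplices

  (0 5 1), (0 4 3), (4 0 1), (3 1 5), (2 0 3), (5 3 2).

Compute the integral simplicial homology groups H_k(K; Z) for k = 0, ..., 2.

K has 6 vertices, 12 edges, 6 triangles.
rank ∂_0 = 0, rank ∂_1 = 5 ⇒ b_0 = 6 − 0 − 5 = 1; all invariant factors of ∂_1 are 1 so no torsion. So H_0 ≅ Z.
rank ∂_1 = 5, rank ∂_2 = 6 ⇒ b_1 = 12 − 5 − 6 = 1; all invariant factors of ∂_2 are 1 so no torsion. So H_1 ≅ Z.
rank ∂_2 = 6, rank ∂_3 = 0 ⇒ b_2 = 6 − 6 − 0 = 0. So H_2 ≅ 0.

H_0 = Z,  H_1 = Z,  H_2 = 0.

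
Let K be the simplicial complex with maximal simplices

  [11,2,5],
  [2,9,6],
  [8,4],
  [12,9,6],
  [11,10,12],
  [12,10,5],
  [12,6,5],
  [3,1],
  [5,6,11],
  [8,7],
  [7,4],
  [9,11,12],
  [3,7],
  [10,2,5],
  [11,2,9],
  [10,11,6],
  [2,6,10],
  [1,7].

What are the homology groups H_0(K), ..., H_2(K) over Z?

H_0 = Z^2,  H_1 = Z^2 ⊕ Z/2Z,  H_2 = 0.

K has 12 vertices, 24 edges, 12 triangles.
rank ∂_0 = 0, rank ∂_1 = 10 ⇒ b_0 = 12 − 0 − 10 = 2; all invariant factors of ∂_1 are 1 so no torsion. So H_0 = Z^2.
rank ∂_1 = 10, rank ∂_2 = 12 ⇒ b_1 = 24 − 10 − 12 = 2; ∂_2 has invariant factor(s) [2] giving torsion. So H_1 = Z^2 ⊕ Z/2Z.
rank ∂_2 = 12, rank ∂_3 = 0 ⇒ b_2 = 12 − 12 − 0 = 0. So H_2 = 0.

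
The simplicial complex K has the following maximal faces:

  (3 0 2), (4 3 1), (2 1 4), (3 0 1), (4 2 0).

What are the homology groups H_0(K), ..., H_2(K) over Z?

H_0 = Z,  H_1 = Z,  H_2 = 0.

We work with the vertex ordering 0 < 1 < 2 < 3 < 4. The simplices of K, each written with vertices in increasing order, are:

  0-simplices (5): [0], [1], [2], [3], [4]
  1-simplices (10): [0,1], [0,2], [0,3], [0,4], [1,2], [1,3], [1,4], [2,3], [2,4], [3,4]
  2-simplices (5): [0,1,3], [0,2,3], [0,2,4], [1,2,4], [1,3,4]

giving chain groups C_0 ≅ Z^5, C_1 ≅ Z^10, C_2 ≅ Z^5.

∂_1: C_1 → C_0 maps an edge to its endpoints' difference, ∂[p,q] = q − p.
The resulting 5×10 matrix has rank 4, and its Smith normal form has invariant factors (1,1,1,1).

Boundary ∂_2: C_2 → C_1 acts by ∂[p,q,r] = [q,r] − [p,r] + [p,q]. For instance
  ∂[1,2,4] = [2,4] − [1,4] + [1,2],
  ∂[1,3,4] = [3,4] − [1,4] + [1,3].
The 10×5 boundary matrix has rank 5 and Smith normal form diag(1,1,1,1,1).

Reading off H_k = ker ∂_k / im ∂_{k+1}:

  H_0: rank C_0 − rank ∂_1 = 5 − 4 = 1, and the invariant factors of ∂_1 are all 1, so H_0 = Z.
  H_1: rank ker ∂_1 − rank ∂_2 = (10 − 4) − 5 = 1, and the invariant factors of ∂_2 are all 1, so H_1 = Z.
  H_2: rank ker ∂_2 − rank ∂_3 = (5 − 5) − 0 = 0, and there is no ∂_3, so H_2 = 0.

(K is a triangulation of the Möbius band.)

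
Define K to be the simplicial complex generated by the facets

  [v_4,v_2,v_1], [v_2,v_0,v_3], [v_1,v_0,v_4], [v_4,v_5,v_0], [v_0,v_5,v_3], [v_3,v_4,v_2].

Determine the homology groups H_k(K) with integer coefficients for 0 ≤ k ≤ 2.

H_0 = Z,  H_1 = Z,  H_2 = 0.

Fix the vertex order v_0 < v_1 < v_2 < v_3 < v_4 < v_5 and write every simplex with vertices in increasing order. Then dim K = 2 and the simplices of K are:

  0-simplices (6): [v_0], [v_1], [v_2], [v_3], [v_4], [v_5]
  1-simplices (12): [v_0,v_1], [v_0,v_2], [v_0,v_3], [v_0,v_4], [v_0,v_5], [v_1,v_2], [v_1,v_4], [v_2,v_3], [v_2,v_4], [v_3,v_4], [v_3,v_5], [v_4,v_5]
  2-simplices (6): [v_0,v_1,v_4], [v_0,v_2,v_3], [v_0,v_3,v_5], [v_0,v_4,v_5], [v_1,v_2,v_4], [v_2,v_3,v_4]

so the chain groups are C_0 ≅ Z^6, C_1 ≅ Z^12, C_2 ≅ Z^6.

Boundary ∂_1: C_1 → C_0 is given by ∂[p,q] = [q] − [p]. For instance
  ∂[v_1,v_2] = [v_2] − [v_1].
This gives a 6×12 integer matrix of rank 5; reducing to Smith normal form yields diagonal entries (1,1,1,1,1).

Boundary ∂_2: C_2 → C_1 acts by ∂[p,q,r] = [q,r] − [p,r] + [p,q]. For instance
  ∂[v_0,v_3,v_5] = [v_3,v_5] − [v_0,v_5] + [v_0,v_3],
  ∂[v_0,v_4,v_5] = [v_4,v_5] − [v_0,v_5] + [v_0,v_4].
This gives a 12×6 integer matrix of rank 6; reducing to Smith normal form yields diagonal entries (1,1,1,1,1,1).

From H_k ≅ ker(∂_k) / im(∂_{k+1}) we obtain:

  H_0: rank C_0 − rank ∂_1 = 6 − 5 = 1, and the invariant factors of ∂_1 are all 1, so H_0 ≅ Z.
  H_1: rank ker ∂_1 − rank ∂_2 = (12 − 5) − 6 = 1, and the invariant factors of ∂_2 are all 1, so H_1 ≅ Z.
  H_2: rank ker ∂_2 − rank ∂_3 = (6 − 6) − 0 = 0, and there is no ∂_3, so H_2 ≅ 0.

(K is a triangulation of the cylinder S^1 x I.)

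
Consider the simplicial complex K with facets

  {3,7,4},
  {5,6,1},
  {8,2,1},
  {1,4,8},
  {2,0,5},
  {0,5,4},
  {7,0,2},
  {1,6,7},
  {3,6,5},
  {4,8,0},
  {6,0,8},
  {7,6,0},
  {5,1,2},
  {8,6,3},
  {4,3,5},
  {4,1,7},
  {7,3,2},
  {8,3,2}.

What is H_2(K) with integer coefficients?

K has 9 vertices, 27 edges, 18 triangles.
rank ∂_2 = 17, rank ∂_3 = 0 ⇒ b_2 = 18 − 17 − 0 = 1. So H_2 = Z.

H_2 = Z.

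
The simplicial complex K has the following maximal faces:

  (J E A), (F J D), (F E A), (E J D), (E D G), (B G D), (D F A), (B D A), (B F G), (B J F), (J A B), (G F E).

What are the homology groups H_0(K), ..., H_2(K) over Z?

H_0 ≅ Z,  H_1 ≅ Z/2,  H_2 = 0.

Order the vertices as A < B < D < E < F < G < J. Listing each simplex with vertices in this order, K has dimension 2 with simplices:

  0-simplices (7): A, B, D, E, F, G, J
  1-simplices (18): AB, AD, AE, AF, AJ, BD, BF, BG, BJ, DE, DF, DG, DJ, EF, EG, EJ, FG, FJ
  2-simplices (12): ABD, ABJ, ADF, AEF, AEJ, BDG, BFG, BFJ, DEG, DEJ, DFJ, EFG

giving chain groups C_0 ≅ Z^7, C_1 ≅ Z^18, C_2 ≅ Z^12.

Boundary ∂_1: C_1 → C_0 maps an edge to its endpoints' difference, ∂[p,q] = q − p. For instance
  ∂AE = E − A.
The resulting 7×18 matrix has rank 6, and its Smith normal form has invariant factors (1,1,1,1,1,1).

Boundary ∂_2: C_2 → C_1 sends each 2-simplex [p,q,r] to [q,r] − [p,r] + [p,q]. For instance
  ∂AEJ = EJ − AJ + AE,
  ∂EFG = FG − EG + EF.
The resulting 18×12 matrix has rank 12, and its Smith normal form has invariant factors (1,1,1,1,1,1,1,1,1,1,1,2).

Computing H_k = (kernel of ∂_k) / (image of ∂_{k+1}):

  H_0: rank C_0 − rank ∂_1 = 7 − 6 = 1, and the invariant factors of ∂_1 are all 1, so H_0 = Z.
  H_1: rank ker ∂_1 − rank ∂_2 = (18 − 6) − 12 = 0, and ∂_2 has invariant factor 2 > 1, so H_1 = Z/2.
  H_2: rank ker ∂_2 − rank ∂_3 = (12 − 12) − 0 = 0, and there is no ∂_3, so H_2 = 0.

As a check, the Euler characteristic is 7 − 18 + 12 = 1, which agrees with 1 − 0 + 0 = 1.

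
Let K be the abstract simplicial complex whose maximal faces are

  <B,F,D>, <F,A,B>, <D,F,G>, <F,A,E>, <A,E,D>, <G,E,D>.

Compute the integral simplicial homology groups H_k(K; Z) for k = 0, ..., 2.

H_0 ≅ Z,  H_1 ≅ Z,  H_2 = 0.

Fix the vertex order A < B < D < E < F < G and write every simplex with vertices in increasing order. Then dim K = 2 and the simplices of K are:

  0-simplices (6): A, B, D, E, F, G
  1-simplices (12): AB, AD, AE, AF, BD, BF, DE, DF, DG, EF, EG, FG
  2-simplices (6): ABF, ADE, AEF, BDF, DEG, DFG

so the chain groups are C_0 ≅ Z^6, C_1 ≅ Z^12, C_2 ≅ Z^6.

The boundary map ∂_1: C_1 → C_0 is given by ∂[p,q] = [q] − [p].
This gives a 6×12 integer matrix of rank 5; reducing to Smith normal form yields diagonal entries (1,1,1,1,1).

∂_2: C_2 → C_1 acts by ∂[p,q,r] = [q,r] − [p,r] + [p,q]. For instance
  ∂ADE = DE − AE + AD,
  ∂BDF = DF − BF + BD.
The 12×6 boundary matrix has rank 6 and Smith normal form diag(1,1,1,1,1,1).

Now H_k = ker ∂_k / im ∂_{k+1}, so:

  H_0: rank C_0 − rank ∂_1 = 6 − 5 = 1, and the invariant factors of ∂_1 are all 1, so H_0 ≅ Z.
  H_1: rank ker ∂_1 − rank ∂_2 = (12 − 5) − 6 = 1, and the invariant factors of ∂_2 are all 1, so H_1 ≅ Z.
  H_2: rank ker ∂_2 − rank ∂_3 = (6 − 6) − 0 = 0, and there is no ∂_3, so H_2 ≅ 0.

(K is a triangulation of the cylinder S^1 x I.)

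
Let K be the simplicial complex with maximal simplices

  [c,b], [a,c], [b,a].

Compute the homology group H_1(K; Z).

K has 3 vertices, 3 edges.
rank ∂_1 = 2, rank ∂_2 = 0 ⇒ b_1 = 3 − 2 − 0 = 1. So H_1 ≅ Z.

H_1 = Z.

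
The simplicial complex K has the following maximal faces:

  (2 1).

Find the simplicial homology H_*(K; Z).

We work with the vertex ordering 1 < 2. The simplices of K, each written with vertices in increasing order, are:

  0-simplices (2): [1], [2]
  1-simplices (1): [1,2]

giving chain groups C_0 ≅ Z^2, C_1 ≅ Z^1.

The boundary map ∂_1: C_1 → C_0 sends each edge [p,q] (with p < q) to q − p. For instance
  ∂[1,2] = [2] − [1].
The resulting 2×1 matrix has rank 1, and its Smith normal form has invariant factors (1).

Reading off H_k = ker ∂_k / im ∂_{k+1}:

  H_0: rank C_0 − rank ∂_1 = 2 − 1 = 1, and the invariant factors of ∂_1 are all 1, so H_0 = Z.
  H_1: rank ker ∂_1 − rank ∂_2 = (1 − 1) − 0 = 0, and there is no ∂_2, so H_1 = 0.

H_0 = Z,  H_1 = 0.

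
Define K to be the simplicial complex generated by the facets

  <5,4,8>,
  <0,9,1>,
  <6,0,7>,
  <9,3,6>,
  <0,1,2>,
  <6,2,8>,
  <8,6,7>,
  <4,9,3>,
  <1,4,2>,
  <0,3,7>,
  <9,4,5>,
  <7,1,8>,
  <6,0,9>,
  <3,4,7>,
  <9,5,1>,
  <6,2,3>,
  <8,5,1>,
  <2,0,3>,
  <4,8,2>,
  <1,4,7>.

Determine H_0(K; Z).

H_0 ≅ Z.

Fix the vertex order 0 < 1 < 2 < 3 < 4 < 5 < 6 < 7 < 8 < 9 and write every simplex with vertices in increasing order. Then dim K = 2 and the simplices of K are:

  0-simplices (10): [0], [1], [2], [3], [4], [5], [6], [7], [8], [9]
  1-simplices (30): (30 of them)
  2-simplices (20): (20 of them)

giving chain groups C_0 ≅ Z^10, C_1 ≅ Z^30, C_2 ≅ Z^20.

The boundary map ∂_1: C_1 → C_0 sends each edge [p,q] (with p < q) to q − p.
As a 10×30 matrix over Z this has rank 9, with invariant factors (1,1,1,1,1,1,1,1,1).

The boundary map ∂_2: C_2 → C_1 sends each 2-simplex [p,q,r] to [q,r] − [p,r] + [p,q]. For instance
  ∂[0,6,7] = [6,7] − [0,7] + [0,6],
  ∂[2,4,8] = [4,8] − [2,8] + [2,4].
The resulting 30×20 matrix has rank 20, and its Smith normal form has invariant factors (1,1,1,1,1,1,1,1,1,1,1,1,1,1,1,1,1,1,1,2).

From H_k ≅ ker(∂_k) / im(∂_{k+1}) we obtain:

  H_0: rank C_0 − rank ∂_1 = 10 − 9 = 1, and the invariant factors of ∂_1 are all 1, so H_0 = Z.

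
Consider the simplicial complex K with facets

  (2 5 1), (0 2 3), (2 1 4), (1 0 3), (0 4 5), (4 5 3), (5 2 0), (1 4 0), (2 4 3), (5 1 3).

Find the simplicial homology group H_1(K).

H_1 = Z/2.

Take the total order 0 < 1 < 2 < 3 < 4 < 5 on the vertex set. Then K (dimension 2) consists of the simplices:

  0-simplices (6): [0], [1], [2], [3], [4], [5]
  1-simplices (15): [0,1], [0,2], [0,3], [0,4], [0,5], [1,2], [1,3], [1,4], [1,5], [2,3], [2,4], [2,5], [3,4], [3,5], [4,5]
  2-simplices (10): [0,1,3], [0,1,4], [0,2,3], [0,2,5], [0,4,5], [1,2,4], [1,2,5], [1,3,5], [2,3,4], [3,4,5]

Hence C_0 ≅ Z^6, C_1 ≅ Z^15, C_2 ≅ Z^10.

Boundary ∂_1: C_1 → C_0 sends each edge [p,q] (with p < q) to q − p. For instance
  ∂[2,5] = [5] − [2].
The 6×15 boundary matrix has rank 5 and Smith normal form diag(1,1,1,1,1).

The boundary map ∂_2: C_2 → C_1 acts by ∂[p,q,r] = [q,r] − [p,r] + [p,q]. For instance
  ∂[3,4,5] = [4,5] − [3,5] + [3,4],
  ∂[0,2,3] = [2,3] − [0,3] + [0,2].
This gives a 15×10 integer matrix of rank 10; reducing to Smith normal form yields diagonal entries (1,1,1,1,1,1,1,1,1,2).

Now H_k = ker ∂_k / im ∂_{k+1}, so:

  H_1: rank ker ∂_1 − rank ∂_2 = (15 − 5) − 10 = 0, and ∂_2 has invariant factor 2 > 1, so H_1 ≅ Z/2.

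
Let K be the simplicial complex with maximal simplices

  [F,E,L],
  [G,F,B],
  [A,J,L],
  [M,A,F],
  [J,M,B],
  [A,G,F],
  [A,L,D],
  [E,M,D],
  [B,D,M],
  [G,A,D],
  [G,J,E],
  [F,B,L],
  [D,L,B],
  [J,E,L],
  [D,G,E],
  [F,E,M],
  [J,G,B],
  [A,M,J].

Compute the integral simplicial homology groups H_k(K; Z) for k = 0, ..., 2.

H_0 = Z,  H_1 = Z^2,  H_2 = Z.

Fix the vertex order A < B < D < E < F < G < J < L < M and write every simplex with vertices in increasing order. Then dim K = 2 and the simplices of K are:

  0-simplices (9): A, B, D, E, F, G, J, L, M
  1-simplices (27): AD, AF, AG, AJ, AL, AM, BD, BF, BG, BJ, BL, BM, DE, DG, DL, DM, EF, EG, EJ, EL, EM, FG, FL, FM, GJ, JL, JM
  2-simplices (18): ADG, ADL, AFG, AFM, AJL, AJM, BDL, BDM, BFG, BFL, BGJ, BJM, DEG, DEM, EFL, EFM, EGJ, EJL

Hence C_0 ≅ Z^9, C_1 ≅ Z^27, C_2 ≅ Z^18.

The boundary map ∂_1: C_1 → C_0 is given by ∂[p,q] = [q] − [p].
The 9×27 boundary matrix has rank 8 and Smith normal form diag(1,1,1,1,1,1,1,1).

∂_2: C_2 → C_1 sends each 2-simplex [p,q,r] to [q,r] − [p,r] + [p,q]. For instance
  ∂BJM = JM − BM + BJ,
  ∂BFL = FL − BL + BF.
This gives a 27×18 integer matrix of rank 17; reducing to Smith normal form yields diagonal entries (1,1,1,1,1,1,1,1,1,1,1,1,1,1,1,1,1).

Now H_k = ker ∂_k / im ∂_{k+1}, so:

  H_0: rank C_0 − rank ∂_1 = 9 − 8 = 1, and the invariant factors of ∂_1 are all 1, so H_0 ≅ Z.
  H_1: rank ker ∂_1 − rank ∂_2 = (27 − 8) − 17 = 2, and the invariant factors of ∂_2 are all 1, so H_1 ≅ Z^2.
  H_2: rank ker ∂_2 − rank ∂_3 = (18 − 17) − 0 = 1, and there is no ∂_3, so H_2 ≅ Z.

As a check, the Euler characteristic is 9 − 27 + 18 = 0, which agrees with 1 − 2 + 1 = 0.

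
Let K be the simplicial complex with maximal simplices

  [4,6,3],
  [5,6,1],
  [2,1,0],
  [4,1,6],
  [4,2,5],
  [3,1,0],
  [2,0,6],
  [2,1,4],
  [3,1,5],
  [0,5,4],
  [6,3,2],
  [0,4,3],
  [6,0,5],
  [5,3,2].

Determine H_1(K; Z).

H_1 ≅ Z^2.

K has 7 vertices, 21 edges, 14 triangles.
rank ∂_1 = 6, rank ∂_2 = 13 ⇒ b_1 = 21 − 6 − 13 = 2; all invariant factors of ∂_2 are 1 so no torsion. So H_1 ≅ Z^2.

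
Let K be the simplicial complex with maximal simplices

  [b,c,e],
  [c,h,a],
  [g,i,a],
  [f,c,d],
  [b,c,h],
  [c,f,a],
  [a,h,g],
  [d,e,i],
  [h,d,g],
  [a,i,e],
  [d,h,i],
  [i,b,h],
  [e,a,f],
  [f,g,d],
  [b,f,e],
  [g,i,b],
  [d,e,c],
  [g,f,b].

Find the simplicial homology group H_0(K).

We work with the vertex ordering a < b < c < d < e < f < g < h < i. The simplices of K, each written with vertices in increasing order, are:

  0-simplices (9): a, b, c, d, e, f, g, h, i
  1-simplices (27): ac, ae, af, ag, ah, ai, bc, be, bf, bg, bh, bi, cd, ce, cf, ch, de, df, dg, dh, di, ef, ei, fg, gh, gi, hi
  2-simplices (18): acf, ach, aef, aei, agh, agi, bce, bch, bef, bfg, bgi, bhi, cde, cdf, dei, dfg, dgh, dhi

Hence C_0 ≅ Z^9, C_1 ≅ Z^27, C_2 ≅ Z^18.

∂_1: C_1 → C_0 sends each edge [p,q] (with p < q) to q − p. For instance
  ∂bi = i − b.
This gives a 9×27 integer matrix of rank 8; reducing to Smith normal form yields diagonal entries (1,1,1,1,1,1,1,1).

Boundary ∂_2: C_2 → C_1 sends each 2-simplex [p,q,r] to [q,r] − [p,r] + [p,q]. For instance
  ∂agi = gi − ai + ag,
  ∂acf = cf − af + ac.
As a 27×18 matrix over Z this has rank 18, with invariant factors (1,1,1,1,1,1,1,1,1,1,1,1,1,1,1,1,1,2).

Now H_k = ker ∂_k / im ∂_{k+1}, so:

  H_0: rank C_0 − rank ∂_1 = 9 − 8 = 1, and the invariant factors of ∂_1 are all 1, so H_0 = Z.

(K is a triangulation of the Klein bottle.)

H_0 ≅ Z.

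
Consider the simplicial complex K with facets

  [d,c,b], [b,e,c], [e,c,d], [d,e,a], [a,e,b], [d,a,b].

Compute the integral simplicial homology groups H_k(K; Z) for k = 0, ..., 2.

We work with the vertex ordering a < b < c < d < e. The simplices of K, each written with vertices in increasing order, are:

  0-simplices (5): a, b, c, d, e
  1-simplices (9): ab, ad, ae, bc, bd, be, cd, ce, de
  2-simplices (6): abd, abe, ade, bcd, bce, cde

giving chain groups C_0 ≅ Z^5, C_1 ≅ Z^9, C_2 ≅ Z^6.

Boundary ∂_1: C_1 → C_0 is given by ∂[p,q] = [q] − [p]. For instance
  ∂bc = c − b.
As a 5×9 matrix over Z this has rank 4, with invariant factors (1,1,1,1).

The boundary map ∂_2: C_2 → C_1 sends each 2-simplex [p,q,r] to [q,r] − [p,r] + [p,q]. For instance
  ∂bcd = cd − bd + bc,
  ∂abe = be − ae + ab.
This gives a 9×6 integer matrix of rank 5; reducing to Smith normal form yields diagonal entries (1,1,1,1,1).

From H_k ≅ ker(∂_k) / im(∂_{k+1}) we obtain:

  H_0: rank C_0 − rank ∂_1 = 5 − 4 = 1, and the invariant factors of ∂_1 are all 1, so H_0 = Z.
  H_1: rank ker ∂_1 − rank ∂_2 = (9 − 4) − 5 = 0, and the invariant factors of ∂_2 are all 1, so H_1 = 0.
  H_2: rank ker ∂_2 − rank ∂_3 = (6 − 5) − 0 = 1, and there is no ∂_3, so H_2 = Z.

H_0 ≅ Z,  H_1 = 0,  H_2 ≅ Z.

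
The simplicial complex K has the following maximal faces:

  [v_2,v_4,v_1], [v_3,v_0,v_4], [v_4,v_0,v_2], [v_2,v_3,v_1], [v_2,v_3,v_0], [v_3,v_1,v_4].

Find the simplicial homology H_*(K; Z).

H_0 = Z,  H_1 = 0,  H_2 = Z.

We work with the vertex ordering v_0 < v_1 < v_2 < v_3 < v_4. The simplices of K, each written with vertices in increasing order, are:

  0-simplices (5): [v_0], [v_1], [v_2], [v_3], [v_4]
  1-simplices (9): [v_0,v_2], [v_0,v_3], [v_0,v_4], [v_1,v_2], [v_1,v_3], [v_1,v_4], [v_2,v_3], [v_2,v_4], [v_3,v_4]
  2-simplices (6): [v_0,v_2,v_3], [v_0,v_2,v_4], [v_0,v_3,v_4], [v_1,v_2,v_3], [v_1,v_2,v_4], [v_1,v_3,v_4]

so the chain groups are C_0 ≅ Z^5, C_1 ≅ Z^9, C_2 ≅ Z^6.

Boundary ∂_1: C_1 → C_0 sends each edge [p,q] (with p < q) to q − p. For instance
  ∂[v_0,v_2] = [v_2] − [v_0].
The 5×9 boundary matrix has rank 4 and Smith normal form diag(1,1,1,1).

Boundary ∂_2: C_2 → C_1 maps a triangle to the signed sum of its edges. For instance
  ∂[v_1,v_2,v_3] = [v_2,v_3] − [v_1,v_3] + [v_1,v_2],
  ∂[v_0,v_2,v_4] = [v_2,v_4] − [v_0,v_4] + [v_0,v_2].
This gives a 9×6 integer matrix of rank 5; reducing to Smith normal form yields diagonal entries (1,1,1,1,1).

From H_k ≅ ker(∂_k) / im(∂_{k+1}) we obtain:

  H_0: rank C_0 − rank ∂_1 = 5 − 4 = 1, and the invariant factors of ∂_1 are all 1, so H_0 ≅ Z.
  H_1: rank ker ∂_1 − rank ∂_2 = (9 − 4) − 5 = 0, and the invariant factors of ∂_2 are all 1, so H_1 ≅ 0.
  H_2: rank ker ∂_2 − rank ∂_3 = (6 − 5) − 0 = 1, and there is no ∂_3, so H_2 ≅ Z.

As a check, the Euler characteristic is 5 − 9 + 6 = 2, which agrees with 1 − 0 + 1 = 2.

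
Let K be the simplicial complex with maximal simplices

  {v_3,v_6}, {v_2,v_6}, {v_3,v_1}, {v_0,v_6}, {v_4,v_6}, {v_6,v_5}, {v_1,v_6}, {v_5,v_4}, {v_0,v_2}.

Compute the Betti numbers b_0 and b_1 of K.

K has 7 vertices, 9 edges.
rank ∂_0 = 0, rank ∂_1 = 6 ⇒ b_0 = 7 − 0 − 6 = 1; all invariant factors of ∂_1 are 1 so no torsion. So H_0 = Z.
rank ∂_1 = 6, rank ∂_2 = 0 ⇒ b_1 = 9 − 6 − 0 = 3. So H_1 = Z^3.

b_0 = 1, b_1 = 3.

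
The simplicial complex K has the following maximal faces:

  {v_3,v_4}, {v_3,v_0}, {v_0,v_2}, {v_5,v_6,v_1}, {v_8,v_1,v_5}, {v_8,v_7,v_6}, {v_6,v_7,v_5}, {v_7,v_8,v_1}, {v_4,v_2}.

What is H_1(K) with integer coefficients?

H_1 ≅ Z^2.

Take the total order v_0 < v_1 < v_2 < v_3 < v_4 < v_5 < v_6 < v_7 < v_8 on the vertex set. Then K (dimension 2) consists of the simplices:

  0-simplices (9): [v_0], [v_1], [v_2], [v_3], [v_4], [v_5], [v_6], [v_7], [v_8]
  1-simplices (14): [v_0,v_2], [v_0,v_3], [v_1,v_5], [v_1,v_6], [v_1,v_7], [v_1,v_8], [v_2,v_4], [v_3,v_4], [v_5,v_6], [v_5,v_7], [v_5,v_8], [v_6,v_7], [v_6,v_8], [v_7,v_8]
  2-simplices (5): [v_1,v_5,v_6], [v_1,v_5,v_8], [v_1,v_7,v_8], [v_5,v_6,v_7], [v_6,v_7,v_8]

so the chain groups are C_0 ≅ Z^9, C_1 ≅ Z^14, C_2 ≅ Z^5.

The boundary map ∂_1: C_1 → C_0 sends each edge [p,q] (with p < q) to q − p. For instance
  ∂[v_0,v_2] = [v_2] − [v_0].
The 9×14 boundary matrix has rank 7 and Smith normal form diag(1,1,1,1,1,1,1).

Boundary ∂_2: C_2 → C_1 sends each 2-simplex [p,q,r] to [q,r] − [p,r] + [p,q]. For instance
  ∂[v_6,v_7,v_8] = [v_7,v_8] − [v_6,v_8] + [v_6,v_7],
  ∂[v_5,v_6,v_7] = [v_6,v_7] − [v_5,v_7] + [v_5,v_6].
The 14×5 boundary matrix has rank 5 and Smith normal form diag(1,1,1,1,1).

Reading off H_k = ker ∂_k / im ∂_{k+1}:

  H_1: rank ker ∂_1 − rank ∂_2 = (14 − 7) − 5 = 2, and the invariant factors of ∂_2 are all 1, so H_1 = Z^2.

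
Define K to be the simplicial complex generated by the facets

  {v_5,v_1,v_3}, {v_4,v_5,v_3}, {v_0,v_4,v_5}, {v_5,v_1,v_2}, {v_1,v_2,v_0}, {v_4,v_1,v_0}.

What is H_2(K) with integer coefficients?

H_2 ≅ 0.

Fix the vertex order v_0 < v_1 < v_2 < v_3 < v_4 < v_5 and write every simplex with vertices in increasing order. Then dim K = 2 and the simplices of K are:

  0-simplices (6): [v_0], [v_1], [v_2], [v_3], [v_4], [v_5]
  1-simplices (12): [v_0,v_1], [v_0,v_2], [v_0,v_4], [v_0,v_5], [v_1,v_2], [v_1,v_3], [v_1,v_4], [v_1,v_5], [v_2,v_5], [v_3,v_4], [v_3,v_5], [v_4,v_5]
  2-simplices (6): [v_0,v_1,v_2], [v_0,v_1,v_4], [v_0,v_4,v_5], [v_1,v_2,v_5], [v_1,v_3,v_5], [v_3,v_4,v_5]

Hence C_0 ≅ Z^6, C_1 ≅ Z^12, C_2 ≅ Z^6.

Boundary ∂_1: C_1 → C_0 maps an edge to its endpoints' difference, ∂[p,q] = q − p.
The resulting 6×12 matrix has rank 5, and its Smith normal form has invariant factors (1,1,1,1,1).

∂_2: C_2 → C_1 sends each 2-simplex [p,q,r] to [q,r] − [p,r] + [p,q]. For instance
  ∂[v_1,v_3,v_5] = [v_3,v_5] − [v_1,v_5] + [v_1,v_3],
  ∂[v_0,v_1,v_4] = [v_1,v_4] − [v_0,v_4] + [v_0,v_1].
As a 12×6 matrix over Z this has rank 6, with invariant factors (1,1,1,1,1,1).

From H_k ≅ ker(∂_k) / im(∂_{k+1}) we obtain:

  H_2: rank ker ∂_2 − rank ∂_3 = (6 − 6) − 0 = 0, and there is no ∂_3, so H_2 ≅ 0.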